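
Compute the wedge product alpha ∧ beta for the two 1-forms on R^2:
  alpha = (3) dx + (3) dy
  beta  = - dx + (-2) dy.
alpha ∧ beta = (-3) dx ∧ dy

Distribute the wedge, using dx_i ∧ dx_j = -dx_j ∧ dx_i and dx_i ∧ dx_i = 0. For each pair (i, j) with i < j, the coefficient of dx_i ∧ dx_j in alpha ∧ beta is (alpha_i * beta_j - alpha_j * beta_i). Collecting: alpha ∧ beta = (-3) dx ∧ dy.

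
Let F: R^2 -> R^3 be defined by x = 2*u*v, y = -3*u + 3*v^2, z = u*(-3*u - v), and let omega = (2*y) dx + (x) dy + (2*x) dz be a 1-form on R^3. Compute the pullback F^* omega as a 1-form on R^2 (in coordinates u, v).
F^* omega = (2*v*(-12*u^2 - 2*u*v - 9*u + 6*v^2)) du + (4*u*(-u*v - 3*u + 6*v^2)) dv

Using F^*(f dg) = (f ∘ F) d(g ∘ F), substitute each coordinate x_i by F_i(u, v) in f_i, and replace dx_i by d F_i = (∂F_i/∂u) du + (∂F_i/∂v) dv.
  For the x component: f_1(F) = -6*u + 6*v^2; d F_1 = (2*v) du + (2*u) dv
  For the y component: f_2(F) = 2*u*v; d F_2 = (-3) du + (6*v) dv
  For the z component: f_3(F) = 4*u*v; d F_3 = (-6*u - v) du + (-u) dv
Combining and collecting du, dv coefficients:
  coeff of du: 2*v*(-12*u^2 - 2*u*v - 9*u + 6*v^2)
  coeff of dv: 4*u*(-u*v - 3*u + 6*v^2)
F^* omega = (2*v*(-12*u^2 - 2*u*v - 9*u + 6*v^2)) du + (4*u*(-u*v - 3*u + 6*v^2)) dv.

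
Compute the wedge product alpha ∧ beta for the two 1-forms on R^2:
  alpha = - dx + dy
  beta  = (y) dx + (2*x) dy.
alpha ∧ beta = (-2*x - y) dx ∧ dy

Distribute the wedge, using dx_i ∧ dx_j = -dx_j ∧ dx_i and dx_i ∧ dx_i = 0. For each pair (i, j) with i < j, the coefficient of dx_i ∧ dx_j in alpha ∧ beta is (alpha_i * beta_j - alpha_j * beta_i). Collecting: alpha ∧ beta = (-2*x - y) dx ∧ dy.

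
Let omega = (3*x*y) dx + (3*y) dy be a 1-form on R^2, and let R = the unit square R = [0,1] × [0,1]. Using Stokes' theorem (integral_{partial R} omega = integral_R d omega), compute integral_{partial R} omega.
integral_(partial R) omega = -3/2

Stokes: integral_partial_R omega = integral_R d omega with d omega = (∂Q/∂x - ∂P/∂y) dx ∧ dy.
  ∂Q/∂x = 0
  ∂P/∂y = 3*x
  integrand = ∂Q/∂x - ∂P/∂y = -3*x.
Integrating over R: integral_0^1 integral_0^1 (-3*x) dx dy = -3/2.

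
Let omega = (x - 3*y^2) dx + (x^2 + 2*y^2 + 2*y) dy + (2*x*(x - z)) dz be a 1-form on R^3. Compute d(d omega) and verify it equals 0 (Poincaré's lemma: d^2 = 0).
d(d omega) = 0

Step 1: d omega = sum_{i<j} (∂f_j/∂x_i - ∂f_i/∂x_j) dx_i ∧ dx_j:
  coeff of dx ∧ dy: 2*x + 6*y
  coeff of dx ∧ dz: 4*x - 2*z
  coeff of dy ∧ dz: 0
Step 2: Apply d again to each 2-form coefficient. The only possible 3-form in R^3 is dx ∧ dy ∧ dz, with coefficient
  ∂(coeff of dy∧dz)/∂x - ∂(coeff of dx∧dz)/∂y + ∂(coeff of dx∧dy)/∂z
  = ∂/∂x (0) - ∂/∂y (4*x - 2*z) + ∂/∂z (2*x + 6*y).
Each of these terms simplifies to sums of mixed partials that cancel in pairs. The result is 0 (by equality of mixed partials for smooth functions — Schwarz / Clairaut).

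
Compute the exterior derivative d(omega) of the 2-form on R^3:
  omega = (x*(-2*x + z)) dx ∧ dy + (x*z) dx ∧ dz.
d(omega) = (x) dx ∧ dy ∧ dz

For a 2-form omega = sum_{i<j} g_{ij} dx_i ∧ dx_j, the exterior derivative is
  d(omega) = sum_{i<j} d(g_{ij}) ∧ dx_i ∧ dx_j = sum_{i<j, k} (∂g_{ij}/∂x_k) dx_k ∧ dx_i ∧ dx_j.
Expand each term, using dx_k ∧ dx_i ∧ dx_j = sgn(permutation) dx_{(a)} ∧ dx_{(b)} ∧ dx_{(c)} with (a < b < c) sorted:
  d(x*(-2*x + z)) includes (∂/∂z)(x*(-2*x + z)) dz = (x) dz, which multiplied by dx ∧ dy gives (x) dx ∧ dy ∧ dz
Collecting like 3-forms: d(omega) = (x) dx ∧ dy ∧ dz.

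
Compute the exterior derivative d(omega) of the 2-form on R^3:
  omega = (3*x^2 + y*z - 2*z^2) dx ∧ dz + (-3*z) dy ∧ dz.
d(omega) = (-z) dx ∧ dy ∧ dz

For a 2-form omega = sum_{i<j} g_{ij} dx_i ∧ dx_j, the exterior derivative is
  d(omega) = sum_{i<j} d(g_{ij}) ∧ dx_i ∧ dx_j = sum_{i<j, k} (∂g_{ij}/∂x_k) dx_k ∧ dx_i ∧ dx_j.
Expand each term, using dx_k ∧ dx_i ∧ dx_j = sgn(permutation) dx_{(a)} ∧ dx_{(b)} ∧ dx_{(c)} with (a < b < c) sorted:
  d(3*x^2 + y*z - 2*z^2) includes (∂/∂y)(3*x^2 + y*z - 2*z^2) dy = (z) dy, which multiplied by dx ∧ dz gives (-z) dx ∧ dy ∧ dz
Collecting like 3-forms: d(omega) = (-z) dx ∧ dy ∧ dz.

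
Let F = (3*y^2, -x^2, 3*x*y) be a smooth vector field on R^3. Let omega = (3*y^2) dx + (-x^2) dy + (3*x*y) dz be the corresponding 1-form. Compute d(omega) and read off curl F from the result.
d(omega) = (3*x) dy ∧ dz + (-3*y) dz ∧ dx + (-2*x - 6*y) dx ∧ dy; curl F = (3*x, -3*y, -2*x - 6*y)

d omega = sum_{i<j} (∂f_j/∂x_i - ∂f_i/∂x_j) dx_i ∧ dx_j. Under the identification (dy ∧ dz, dz ∧ dx, dx ∧ dy) ↔ (e_x, e_y, e_z), the coefficients are exactly the components of curl F. Compute:
  ∂R/∂y - ∂Q/∂z = (3*x) - (0) = 3*x
  ∂P/∂z - ∂R/∂x = (0) - (3*y) = -3*y
  ∂Q/∂x - ∂P/∂y = (-2*x) - (6*y) = -2*x - 6*y.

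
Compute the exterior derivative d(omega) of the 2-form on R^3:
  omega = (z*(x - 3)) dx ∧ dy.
d(omega) = (x - 3) dx ∧ dy ∧ dz

For a 2-form omega = sum_{i<j} g_{ij} dx_i ∧ dx_j, the exterior derivative is
  d(omega) = sum_{i<j} d(g_{ij}) ∧ dx_i ∧ dx_j = sum_{i<j, k} (∂g_{ij}/∂x_k) dx_k ∧ dx_i ∧ dx_j.
Expand each term, using dx_k ∧ dx_i ∧ dx_j = sgn(permutation) dx_{(a)} ∧ dx_{(b)} ∧ dx_{(c)} with (a < b < c) sorted:
  d(z*(x - 3)) includes (∂/∂z)(z*(x - 3)) dz = (x - 3) dz, which multiplied by dx ∧ dy gives (x - 3) dx ∧ dy ∧ dz
Collecting like 3-forms: d(omega) = (x - 3) dx ∧ dy ∧ dz.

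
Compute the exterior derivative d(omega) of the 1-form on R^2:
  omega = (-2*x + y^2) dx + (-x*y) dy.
d(omega) = (-3*y) dx ∧ dy

For a 1-form omega = sum_i f_i dx_i, the exterior derivative is
  d(omega) = sum_{i < j} (∂f_j/∂x_i - ∂f_i/∂x_j) dx_i ∧ dx_j.
  coefficient of dx ∧ dy: ∂f_2/∂x - ∂f_1/∂y = ∂(-x*y)/∂x - ∂(-2*x + y^2)/∂y = -3*y
Assembling: d(omega) = (-3*y) dx ∧ dy.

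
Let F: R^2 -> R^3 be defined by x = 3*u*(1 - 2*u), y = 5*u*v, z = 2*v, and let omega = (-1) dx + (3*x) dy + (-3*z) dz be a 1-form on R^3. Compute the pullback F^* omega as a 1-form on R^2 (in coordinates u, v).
F^* omega = (-90*u^2*v + 45*u*v + 12*u - 3) du + (-90*u^3 + 45*u^2 - 12*v) dv

Using F^*(f dg) = (f ∘ F) d(g ∘ F), substitute each coordinate x_i by F_i(u, v) in f_i, and replace dx_i by d F_i = (∂F_i/∂u) du + (∂F_i/∂v) dv.
  For the x component: f_1(F) = -1; d F_1 = (3 - 12*u) du + (0) dv
  For the y component: f_2(F) = 9*u*(1 - 2*u); d F_2 = (5*v) du + (5*u) dv
  For the z component: f_3(F) = -6*v; d F_3 = (0) du + (2) dv
Combining and collecting du, dv coefficients:
  coeff of du: -90*u^2*v + 45*u*v + 12*u - 3
  coeff of dv: -90*u^3 + 45*u^2 - 12*v
F^* omega = (-90*u^2*v + 45*u*v + 12*u - 3) du + (-90*u^3 + 45*u^2 - 12*v) dv.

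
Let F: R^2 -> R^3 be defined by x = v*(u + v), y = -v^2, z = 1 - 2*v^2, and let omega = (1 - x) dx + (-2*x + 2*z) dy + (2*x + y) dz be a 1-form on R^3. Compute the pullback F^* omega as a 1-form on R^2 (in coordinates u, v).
F^* omega = (v*(-u*v - v^2 + 1)) du + (-u^2*v - 7*u*v^2 + u + 6*v^3 - 2*v) dv

Using F^*(f dg) = (f ∘ F) d(g ∘ F), substitute each coordinate x_i by F_i(u, v) in f_i, and replace dx_i by d F_i = (∂F_i/∂u) du + (∂F_i/∂v) dv.
  For the x component: f_1(F) = -u*v - v^2 + 1; d F_1 = (v) du + (u + 2*v) dv
  For the y component: f_2(F) = -2*u*v - 6*v^2 + 2; d F_2 = (0) du + (-2*v) dv
  For the z component: f_3(F) = v*(2*u + v); d F_3 = (0) du + (-4*v) dv
Combining and collecting du, dv coefficients:
  coeff of du: v*(-u*v - v^2 + 1)
  coeff of dv: -u^2*v - 7*u*v^2 + u + 6*v^3 - 2*v
F^* omega = (v*(-u*v - v^2 + 1)) du + (-u^2*v - 7*u*v^2 + u + 6*v^3 - 2*v) dv.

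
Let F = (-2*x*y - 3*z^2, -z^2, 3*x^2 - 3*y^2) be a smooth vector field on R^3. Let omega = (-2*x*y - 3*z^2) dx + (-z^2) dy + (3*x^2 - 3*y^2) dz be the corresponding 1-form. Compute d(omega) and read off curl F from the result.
d(omega) = (-6*y + 2*z) dy ∧ dz + (-6*x - 6*z) dz ∧ dx + (2*x) dx ∧ dy; curl F = (-6*y + 2*z, -6*x - 6*z, 2*x)

d omega = sum_{i<j} (∂f_j/∂x_i - ∂f_i/∂x_j) dx_i ∧ dx_j. Under the identification (dy ∧ dz, dz ∧ dx, dx ∧ dy) ↔ (e_x, e_y, e_z), the coefficients are exactly the components of curl F. Compute:
  ∂R/∂y - ∂Q/∂z = (-6*y) - (-2*z) = -6*y + 2*z
  ∂P/∂z - ∂R/∂x = (-6*z) - (6*x) = -6*x - 6*z
  ∂Q/∂x - ∂P/∂y = (0) - (-2*x) = 2*x.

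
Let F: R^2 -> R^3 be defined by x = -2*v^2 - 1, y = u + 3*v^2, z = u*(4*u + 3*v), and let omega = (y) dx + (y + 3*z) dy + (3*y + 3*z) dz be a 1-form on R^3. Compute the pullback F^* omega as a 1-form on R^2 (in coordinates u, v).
F^* omega = (96*u^3 + 108*u^2*v + 36*u^2 + 99*u*v^2 + 18*u*v + u + 27*v^3 + 3*v^2) du + (36*u^3 + 99*u^2*v + 9*u^2 + 81*u*v^2 + 2*u*v + 6*v^3) dv

Using F^*(f dg) = (f ∘ F) d(g ∘ F), substitute each coordinate x_i by F_i(u, v) in f_i, and replace dx_i by d F_i = (∂F_i/∂u) du + (∂F_i/∂v) dv.
  For the x component: f_1(F) = u + 3*v^2; d F_1 = (0) du + (-4*v) dv
  For the y component: f_2(F) = 12*u^2 + 9*u*v + u + 3*v^2; d F_2 = (1) du + (6*v) dv
  For the z component: f_3(F) = 12*u^2 + 9*u*v + 3*u + 9*v^2; d F_3 = (8*u + 3*v) du + (3*u) dv
Combining and collecting du, dv coefficients:
  coeff of du: 96*u^3 + 108*u^2*v + 36*u^2 + 99*u*v^2 + 18*u*v + u + 27*v^3 + 3*v^2
  coeff of dv: 36*u^3 + 99*u^2*v + 9*u^2 + 81*u*v^2 + 2*u*v + 6*v^3
F^* omega = (96*u^3 + 108*u^2*v + 36*u^2 + 99*u*v^2 + 18*u*v + u + 27*v^3 + 3*v^2) du + (36*u^3 + 99*u^2*v + 9*u^2 + 81*u*v^2 + 2*u*v + 6*v^3) dv.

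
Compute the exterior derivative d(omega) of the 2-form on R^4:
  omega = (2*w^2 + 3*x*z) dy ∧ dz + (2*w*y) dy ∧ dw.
d(omega) = (3*z) dx ∧ dy ∧ dz + (4*w) dy ∧ dz ∧ dw

For a 2-form omega = sum_{i<j} g_{ij} dx_i ∧ dx_j, the exterior derivative is
  d(omega) = sum_{i<j} d(g_{ij}) ∧ dx_i ∧ dx_j = sum_{i<j, k} (∂g_{ij}/∂x_k) dx_k ∧ dx_i ∧ dx_j.
Expand each term, using dx_k ∧ dx_i ∧ dx_j = sgn(permutation) dx_{(a)} ∧ dx_{(b)} ∧ dx_{(c)} with (a < b < c) sorted:
  d(2*w^2 + 3*x*z) includes (∂/∂x)(2*w^2 + 3*x*z) dx = (3*z) dx, which multiplied by dy ∧ dz gives (3*z) dx ∧ dy ∧ dz
  d(2*w^2 + 3*x*z) includes (∂/∂w)(2*w^2 + 3*x*z) dw = (4*w) dw, which multiplied by dy ∧ dz gives (4*w) dy ∧ dz ∧ dw
Collecting like 3-forms: d(omega) = (3*z) dx ∧ dy ∧ dz + (4*w) dy ∧ dz ∧ dw.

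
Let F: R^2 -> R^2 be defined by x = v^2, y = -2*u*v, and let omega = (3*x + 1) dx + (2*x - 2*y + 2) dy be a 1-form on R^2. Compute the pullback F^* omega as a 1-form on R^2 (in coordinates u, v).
F^* omega = (4*v*(-2*u*v - v^2 - 1)) du + (-8*u^2*v - 4*u*v^2 - 4*u + 6*v^3 + 2*v) dv

Using F^*(f dg) = (f ∘ F) d(g ∘ F), substitute each coordinate x_i by F_i(u, v) in f_i, and replace dx_i by d F_i = (∂F_i/∂u) du + (∂F_i/∂v) dv.
  For the x component: f_1(F) = 3*v^2 + 1; d F_1 = (0) du + (2*v) dv
  For the y component: f_2(F) = 4*u*v + 2*v^2 + 2; d F_2 = (-2*v) du + (-2*u) dv
Combining and collecting du, dv coefficients:
  coeff of du: 4*v*(-2*u*v - v^2 - 1)
  coeff of dv: -8*u^2*v - 4*u*v^2 - 4*u + 6*v^3 + 2*v
F^* omega = (4*v*(-2*u*v - v^2 - 1)) du + (-8*u^2*v - 4*u*v^2 - 4*u + 6*v^3 + 2*v) dv.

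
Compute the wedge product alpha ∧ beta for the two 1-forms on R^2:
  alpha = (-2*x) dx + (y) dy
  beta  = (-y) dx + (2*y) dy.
alpha ∧ beta = (y*(-4*x + y)) dx ∧ dy

Distribute the wedge, using dx_i ∧ dx_j = -dx_j ∧ dx_i and dx_i ∧ dx_i = 0. For each pair (i, j) with i < j, the coefficient of dx_i ∧ dx_j in alpha ∧ beta is (alpha_i * beta_j - alpha_j * beta_i). Collecting: alpha ∧ beta = (y*(-4*x + y)) dx ∧ dy.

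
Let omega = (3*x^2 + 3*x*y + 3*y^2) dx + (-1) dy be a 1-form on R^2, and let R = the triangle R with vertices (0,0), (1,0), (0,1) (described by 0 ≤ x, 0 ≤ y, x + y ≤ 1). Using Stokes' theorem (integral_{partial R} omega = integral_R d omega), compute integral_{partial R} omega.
integral_(partial R) omega = -3/2

Stokes: integral_partial_R omega = integral_R d omega with d omega = (∂Q/∂x - ∂P/∂y) dx ∧ dy.
  ∂Q/∂x = 0
  ∂P/∂y = 3*x + 6*y
  integrand = ∂Q/∂x - ∂P/∂y = -3*x - 6*y.
Integrating over R: integral_0^1 integral_0^{1-x} (-3*x - 6*y) dy dx = -3/2.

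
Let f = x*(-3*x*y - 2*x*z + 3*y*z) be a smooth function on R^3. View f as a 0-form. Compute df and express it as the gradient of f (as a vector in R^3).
df = (-6*x*y - 4*x*z + 3*y*z) dx + (3*x*(-x + z)) dy + (x*(-2*x + 3*y)) dz; grad f = (-6*x*y - 4*x*z + 3*y*z, 3*x*(-x + z), x*(-2*x + 3*y))

For a 0-form f, d f = (∂f/∂x) dx + (∂f/∂y) dy + (∂f/∂z) dz. The components of the vector representation are exactly the entries of grad f in Cartesian coordinates:
  ∂f/∂x = -6*x*y - 4*x*z + 3*y*z
  ∂f/∂y = 3*x*(-x + z)
  ∂f/∂z = x*(-2*x + 3*y).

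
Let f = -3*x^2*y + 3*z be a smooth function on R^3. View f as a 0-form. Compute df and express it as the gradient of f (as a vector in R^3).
df = (-6*x*y) dx + (-3*x^2) dy + (3) dz; grad f = (-6*x*y, -3*x^2, 3)

For a 0-form f, d f = (∂f/∂x) dx + (∂f/∂y) dy + (∂f/∂z) dz. The components of the vector representation are exactly the entries of grad f in Cartesian coordinates:
  ∂f/∂x = -6*x*y
  ∂f/∂y = -3*x^2
  ∂f/∂z = 3.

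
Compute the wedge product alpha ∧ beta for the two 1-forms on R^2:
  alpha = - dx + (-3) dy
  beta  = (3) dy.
alpha ∧ beta = (-3) dx ∧ dy

Distribute the wedge, using dx_i ∧ dx_j = -dx_j ∧ dx_i and dx_i ∧ dx_i = 0. For each pair (i, j) with i < j, the coefficient of dx_i ∧ dx_j in alpha ∧ beta is (alpha_i * beta_j - alpha_j * beta_i). Collecting: alpha ∧ beta = (-3) dx ∧ dy.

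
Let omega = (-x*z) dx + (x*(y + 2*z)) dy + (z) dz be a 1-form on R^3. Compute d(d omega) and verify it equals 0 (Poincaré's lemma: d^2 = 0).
d(d omega) = 0

Step 1: d omega = sum_{i<j} (∂f_j/∂x_i - ∂f_i/∂x_j) dx_i ∧ dx_j:
  coeff of dx ∧ dy: y + 2*z
  coeff of dx ∧ dz: x
  coeff of dy ∧ dz: -2*x
Step 2: Apply d again to each 2-form coefficient. The only possible 3-form in R^3 is dx ∧ dy ∧ dz, with coefficient
  ∂(coeff of dy∧dz)/∂x - ∂(coeff of dx∧dz)/∂y + ∂(coeff of dx∧dy)/∂z
  = ∂/∂x (-2*x) - ∂/∂y (x) + ∂/∂z (y + 2*z).
Each of these terms simplifies to sums of mixed partials that cancel in pairs. The result is 0 (by equality of mixed partials for smooth functions — Schwarz / Clairaut).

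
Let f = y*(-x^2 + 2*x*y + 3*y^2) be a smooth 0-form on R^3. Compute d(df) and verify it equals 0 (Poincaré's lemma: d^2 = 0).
d(df) = 0

Step 1: df = sum_i (∂f/∂x_i) dx_i = (2*y*(-x + y)) dx + (-x^2 + 4*x*y + 9*y^2) dy + (0) dz.
Step 2: Apply d again. Using the 1-form formula, the coefficient of dx ∧ dy in d(df) is ∂^2 f/∂x ∂y - ∂^2 f/∂y ∂x = (-2*x + 4*y) - (-2*x + 4*y) = 0 (equality of mixed partials for smooth f).
Similarly for dx ∧ dz and dy ∧ dz — all coefficients vanish. So d(df) = 0.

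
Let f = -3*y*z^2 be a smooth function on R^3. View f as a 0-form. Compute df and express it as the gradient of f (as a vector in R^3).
df = (0) dx + (-3*z^2) dy + (-6*y*z) dz; grad f = (0, -3*z^2, -6*y*z)

For a 0-form f, d f = (∂f/∂x) dx + (∂f/∂y) dy + (∂f/∂z) dz. The components of the vector representation are exactly the entries of grad f in Cartesian coordinates:
  ∂f/∂x = 0
  ∂f/∂y = -3*z^2
  ∂f/∂z = -6*y*z.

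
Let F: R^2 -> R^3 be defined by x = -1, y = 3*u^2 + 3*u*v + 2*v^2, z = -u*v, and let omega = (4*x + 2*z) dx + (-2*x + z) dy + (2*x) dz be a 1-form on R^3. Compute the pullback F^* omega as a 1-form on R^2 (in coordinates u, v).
F^* omega = (-6*u^2*v - 3*u*v^2 + 12*u + 8*v) du + (-3*u^2*v - 4*u*v^2 + 8*u + 8*v) dv

Using F^*(f dg) = (f ∘ F) d(g ∘ F), substitute each coordinate x_i by F_i(u, v) in f_i, and replace dx_i by d F_i = (∂F_i/∂u) du + (∂F_i/∂v) dv.
  For the x component: f_1(F) = -2*u*v - 4; d F_1 = (0) du + (0) dv
  For the y component: f_2(F) = -u*v + 2; d F_2 = (6*u + 3*v) du + (3*u + 4*v) dv
  For the z component: f_3(F) = -2; d F_3 = (-v) du + (-u) dv
Combining and collecting du, dv coefficients:
  coeff of du: -6*u^2*v - 3*u*v^2 + 12*u + 8*v
  coeff of dv: -3*u^2*v - 4*u*v^2 + 8*u + 8*v
F^* omega = (-6*u^2*v - 3*u*v^2 + 12*u + 8*v) du + (-3*u^2*v - 4*u*v^2 + 8*u + 8*v) dv.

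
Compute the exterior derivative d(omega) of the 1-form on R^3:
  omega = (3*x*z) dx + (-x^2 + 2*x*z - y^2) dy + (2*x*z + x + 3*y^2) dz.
d(omega) = (-2*x + 2*z) dx ∧ dy + (-3*x + 2*z + 1) dx ∧ dz + (-2*x + 6*y) dy ∧ dz

For a 1-form omega = sum_i f_i dx_i, the exterior derivative is
  d(omega) = sum_{i < j} (∂f_j/∂x_i - ∂f_i/∂x_j) dx_i ∧ dx_j.
  coefficient of dx ∧ dy: ∂f_2/∂x - ∂f_1/∂y = ∂(-x^2 + 2*x*z - y^2)/∂x - ∂(3*x*z)/∂y = -2*x + 2*z
  coefficient of dx ∧ dz: ∂f_3/∂x - ∂f_1/∂z = ∂(2*x*z + x + 3*y^2)/∂x - ∂(3*x*z)/∂z = -3*x + 2*z + 1
  coefficient of dy ∧ dz: ∂f_3/∂y - ∂f_2/∂z = ∂(2*x*z + x + 3*y^2)/∂y - ∂(-x^2 + 2*x*z - y^2)/∂z = -2*x + 6*y
Assembling: d(omega) = (-2*x + 2*z) dx ∧ dy + (-3*x + 2*z + 1) dx ∧ dz + (-2*x + 6*y) dy ∧ dz.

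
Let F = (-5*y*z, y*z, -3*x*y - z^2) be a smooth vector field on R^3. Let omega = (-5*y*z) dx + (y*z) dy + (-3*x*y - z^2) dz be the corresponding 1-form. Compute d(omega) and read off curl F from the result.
d(omega) = (-3*x - y) dy ∧ dz + (-2*y) dz ∧ dx + (5*z) dx ∧ dy; curl F = (-3*x - y, -2*y, 5*z)

d omega = sum_{i<j} (∂f_j/∂x_i - ∂f_i/∂x_j) dx_i ∧ dx_j. Under the identification (dy ∧ dz, dz ∧ dx, dx ∧ dy) ↔ (e_x, e_y, e_z), the coefficients are exactly the components of curl F. Compute:
  ∂R/∂y - ∂Q/∂z = (-3*x) - (y) = -3*x - y
  ∂P/∂z - ∂R/∂x = (-5*y) - (-3*y) = -2*y
  ∂Q/∂x - ∂P/∂y = (0) - (-5*z) = 5*z.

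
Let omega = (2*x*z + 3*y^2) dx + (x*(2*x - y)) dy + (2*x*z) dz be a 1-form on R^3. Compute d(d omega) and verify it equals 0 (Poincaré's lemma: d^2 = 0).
d(d omega) = 0

Step 1: d omega = sum_{i<j} (∂f_j/∂x_i - ∂f_i/∂x_j) dx_i ∧ dx_j:
  coeff of dx ∧ dy: 4*x - 7*y
  coeff of dx ∧ dz: -2*x + 2*z
  coeff of dy ∧ dz: 0
Step 2: Apply d again to each 2-form coefficient. The only possible 3-form in R^3 is dx ∧ dy ∧ dz, with coefficient
  ∂(coeff of dy∧dz)/∂x - ∂(coeff of dx∧dz)/∂y + ∂(coeff of dx∧dy)/∂z
  = ∂/∂x (0) - ∂/∂y (-2*x + 2*z) + ∂/∂z (4*x - 7*y).
Each of these terms simplifies to sums of mixed partials that cancel in pairs. The result is 0 (by equality of mixed partials for smooth functions — Schwarz / Clairaut).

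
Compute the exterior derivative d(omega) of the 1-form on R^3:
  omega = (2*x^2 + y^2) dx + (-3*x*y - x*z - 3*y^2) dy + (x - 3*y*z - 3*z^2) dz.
d(omega) = (-5*y - z) dx ∧ dy + (1) dx ∧ dz + (x - 3*z) dy ∧ dz

For a 1-form omega = sum_i f_i dx_i, the exterior derivative is
  d(omega) = sum_{i < j} (∂f_j/∂x_i - ∂f_i/∂x_j) dx_i ∧ dx_j.
  coefficient of dx ∧ dy: ∂f_2/∂x - ∂f_1/∂y = ∂(-3*x*y - x*z - 3*y^2)/∂x - ∂(2*x^2 + y^2)/∂y = -5*y - z
  coefficient of dx ∧ dz: ∂f_3/∂x - ∂f_1/∂z = ∂(x - 3*y*z - 3*z^2)/∂x - ∂(2*x^2 + y^2)/∂z = 1
  coefficient of dy ∧ dz: ∂f_3/∂y - ∂f_2/∂z = ∂(x - 3*y*z - 3*z^2)/∂y - ∂(-3*x*y - x*z - 3*y^2)/∂z = x - 3*z
Assembling: d(omega) = (-5*y - z) dx ∧ dy + (1) dx ∧ dz + (x - 3*z) dy ∧ dz.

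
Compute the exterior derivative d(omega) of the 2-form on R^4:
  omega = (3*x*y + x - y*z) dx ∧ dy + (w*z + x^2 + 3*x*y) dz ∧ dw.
d(omega) = (-y) dx ∧ dy ∧ dz + (2*x + 3*y) dx ∧ dz ∧ dw + (3*x) dy ∧ dz ∧ dw

For a 2-form omega = sum_{i<j} g_{ij} dx_i ∧ dx_j, the exterior derivative is
  d(omega) = sum_{i<j} d(g_{ij}) ∧ dx_i ∧ dx_j = sum_{i<j, k} (∂g_{ij}/∂x_k) dx_k ∧ dx_i ∧ dx_j.
Expand each term, using dx_k ∧ dx_i ∧ dx_j = sgn(permutation) dx_{(a)} ∧ dx_{(b)} ∧ dx_{(c)} with (a < b < c) sorted:
  d(3*x*y + x - y*z) includes (∂/∂z)(3*x*y + x - y*z) dz = (-y) dz, which multiplied by dx ∧ dy gives (-y) dx ∧ dy ∧ dz
  d(w*z + x^2 + 3*x*y) includes (∂/∂x)(w*z + x^2 + 3*x*y) dx = (2*x + 3*y) dx, which multiplied by dz ∧ dw gives (2*x + 3*y) dx ∧ dz ∧ dw
  d(w*z + x^2 + 3*x*y) includes (∂/∂y)(w*z + x^2 + 3*x*y) dy = (3*x) dy, which multiplied by dz ∧ dw gives (3*x) dy ∧ dz ∧ dw
Collecting like 3-forms: d(omega) = (-y) dx ∧ dy ∧ dz + (2*x + 3*y) dx ∧ dz ∧ dw + (3*x) dy ∧ dz ∧ dw.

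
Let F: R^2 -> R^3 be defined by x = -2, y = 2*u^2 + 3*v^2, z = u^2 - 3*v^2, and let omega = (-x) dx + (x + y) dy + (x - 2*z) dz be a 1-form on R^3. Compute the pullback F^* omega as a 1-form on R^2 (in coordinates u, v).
F^* omega = (4*u*(u^2 + 6*v^2 - 3)) du + (24*u^2*v - 18*v^3) dv

Using F^*(f dg) = (f ∘ F) d(g ∘ F), substitute each coordinate x_i by F_i(u, v) in f_i, and replace dx_i by d F_i = (∂F_i/∂u) du + (∂F_i/∂v) dv.
  For the x component: f_1(F) = 2; d F_1 = (0) du + (0) dv
  For the y component: f_2(F) = 2*u^2 + 3*v^2 - 2; d F_2 = (4*u) du + (6*v) dv
  For the z component: f_3(F) = -2*u^2 + 6*v^2 - 2; d F_3 = (2*u) du + (-6*v) dv
Combining and collecting du, dv coefficients:
  coeff of du: 4*u*(u^2 + 6*v^2 - 3)
  coeff of dv: 24*u^2*v - 18*v^3
F^* omega = (4*u*(u^2 + 6*v^2 - 3)) du + (24*u^2*v - 18*v^3) dv.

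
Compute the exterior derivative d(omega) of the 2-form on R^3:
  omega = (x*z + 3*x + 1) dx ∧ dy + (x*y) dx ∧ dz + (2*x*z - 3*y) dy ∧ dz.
d(omega) = (2*z) dx ∧ dy ∧ dz

For a 2-form omega = sum_{i<j} g_{ij} dx_i ∧ dx_j, the exterior derivative is
  d(omega) = sum_{i<j} d(g_{ij}) ∧ dx_i ∧ dx_j = sum_{i<j, k} (∂g_{ij}/∂x_k) dx_k ∧ dx_i ∧ dx_j.
Expand each term, using dx_k ∧ dx_i ∧ dx_j = sgn(permutation) dx_{(a)} ∧ dx_{(b)} ∧ dx_{(c)} with (a < b < c) sorted:
  d(x*z + 3*x + 1) includes (∂/∂z)(x*z + 3*x + 1) dz = (x) dz, which multiplied by dx ∧ dy gives (x) dx ∧ dy ∧ dz
  d(x*y) includes (∂/∂y)(x*y) dy = (x) dy, which multiplied by dx ∧ dz gives (-x) dx ∧ dy ∧ dz
  d(2*x*z - 3*y) includes (∂/∂x)(2*x*z - 3*y) dx = (2*z) dx, which multiplied by dy ∧ dz gives (2*z) dx ∧ dy ∧ dz
Collecting like 3-forms: d(omega) = (2*z) dx ∧ dy ∧ dz.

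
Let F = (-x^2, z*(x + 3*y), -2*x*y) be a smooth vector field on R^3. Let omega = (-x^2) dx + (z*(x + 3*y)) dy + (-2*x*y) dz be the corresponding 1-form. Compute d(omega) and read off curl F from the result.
d(omega) = (-3*x - 3*y) dy ∧ dz + (2*y) dz ∧ dx + (z) dx ∧ dy; curl F = (-3*x - 3*y, 2*y, z)

d omega = sum_{i<j} (∂f_j/∂x_i - ∂f_i/∂x_j) dx_i ∧ dx_j. Under the identification (dy ∧ dz, dz ∧ dx, dx ∧ dy) ↔ (e_x, e_y, e_z), the coefficients are exactly the components of curl F. Compute:
  ∂R/∂y - ∂Q/∂z = (-2*x) - (x + 3*y) = -3*x - 3*y
  ∂P/∂z - ∂R/∂x = (0) - (-2*y) = 2*y
  ∂Q/∂x - ∂P/∂y = (z) - (0) = z.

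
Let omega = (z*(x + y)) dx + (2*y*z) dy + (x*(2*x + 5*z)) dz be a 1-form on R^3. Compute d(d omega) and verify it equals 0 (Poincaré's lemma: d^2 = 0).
d(d omega) = 0

Step 1: d omega = sum_{i<j} (∂f_j/∂x_i - ∂f_i/∂x_j) dx_i ∧ dx_j:
  coeff of dx ∧ dy: -z
  coeff of dx ∧ dz: 3*x - y + 5*z
  coeff of dy ∧ dz: -2*y
Step 2: Apply d again to each 2-form coefficient. The only possible 3-form in R^3 is dx ∧ dy ∧ dz, with coefficient
  ∂(coeff of dy∧dz)/∂x - ∂(coeff of dx∧dz)/∂y + ∂(coeff of dx∧dy)/∂z
  = ∂/∂x (-2*y) - ∂/∂y (3*x - y + 5*z) + ∂/∂z (-z).
Each of these terms simplifies to sums of mixed partials that cancel in pairs. The result is 0 (by equality of mixed partials for smooth functions — Schwarz / Clairaut).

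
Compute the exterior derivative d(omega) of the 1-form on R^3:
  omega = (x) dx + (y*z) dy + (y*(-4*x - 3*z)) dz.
d(omega) = (-4*y) dx ∧ dz + (-4*x - y - 3*z) dy ∧ dz

For a 1-form omega = sum_i f_i dx_i, the exterior derivative is
  d(omega) = sum_{i < j} (∂f_j/∂x_i - ∂f_i/∂x_j) dx_i ∧ dx_j.
  coefficient of dx ∧ dz: ∂f_3/∂x - ∂f_1/∂z = ∂(y*(-4*x - 3*z))/∂x - ∂(x)/∂z = -4*y
  coefficient of dy ∧ dz: ∂f_3/∂y - ∂f_2/∂z = ∂(y*(-4*x - 3*z))/∂y - ∂(y*z)/∂z = -4*x - y - 3*z
Assembling: d(omega) = (-4*y) dx ∧ dz + (-4*x - y - 3*z) dy ∧ dz.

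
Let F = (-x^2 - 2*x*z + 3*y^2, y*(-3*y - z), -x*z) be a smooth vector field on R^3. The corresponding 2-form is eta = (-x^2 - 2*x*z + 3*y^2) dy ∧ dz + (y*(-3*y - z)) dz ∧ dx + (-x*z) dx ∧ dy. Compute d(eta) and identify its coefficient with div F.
d(eta) = (-3*x - 6*y - 3*z) dx ∧ dy ∧ dz; div F = -3*x - 6*y - 3*z

For a 2-form in R^3 of the form above, applying d gives a 3-form with coefficient ∂P/∂x + ∂Q/∂y + ∂R/∂z:
  ∂P/∂x = -2*x - 2*z
  ∂Q/∂y = -6*y - z
  ∂R/∂z = -x
Sum = -3*x - 6*y - 3*z, which is exactly div F.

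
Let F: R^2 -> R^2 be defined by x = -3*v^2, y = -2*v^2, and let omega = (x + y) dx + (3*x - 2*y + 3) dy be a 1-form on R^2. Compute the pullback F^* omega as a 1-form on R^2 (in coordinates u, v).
F^* omega = (50*v^3 - 12*v) dv

Using F^*(f dg) = (f ∘ F) d(g ∘ F), substitute each coordinate x_i by F_i(u, v) in f_i, and replace dx_i by d F_i = (∂F_i/∂u) du + (∂F_i/∂v) dv.
  For the x component: f_1(F) = -5*v^2; d F_1 = (0) du + (-6*v) dv
  For the y component: f_2(F) = 3 - 5*v^2; d F_2 = (0) du + (-4*v) dv
Combining and collecting du, dv coefficients:
  coeff of du: 0
  coeff of dv: 50*v^3 - 12*v
F^* omega = (50*v^3 - 12*v) dv.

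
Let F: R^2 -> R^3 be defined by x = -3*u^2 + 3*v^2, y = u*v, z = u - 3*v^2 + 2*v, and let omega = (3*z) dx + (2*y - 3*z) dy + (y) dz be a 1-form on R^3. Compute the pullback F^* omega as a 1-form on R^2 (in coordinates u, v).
F^* omega = (-18*u^2 + 56*u*v^2 - 38*u*v + 9*v^3 - 6*v^2) du + (2*u^2*v - 3*u^2 + 3*u*v^2 + 14*u*v - 54*v^3 + 36*v^2) dv

Using F^*(f dg) = (f ∘ F) d(g ∘ F), substitute each coordinate x_i by F_i(u, v) in f_i, and replace dx_i by d F_i = (∂F_i/∂u) du + (∂F_i/∂v) dv.
  For the x component: f_1(F) = 3*u - 9*v^2 + 6*v; d F_1 = (-6*u) du + (6*v) dv
  For the y component: f_2(F) = 2*u*v - 3*u + 9*v^2 - 6*v; d F_2 = (v) du + (u) dv
  For the z component: f_3(F) = u*v; d F_3 = (1) du + (2 - 6*v) dv
Combining and collecting du, dv coefficients:
  coeff of du: -18*u^2 + 56*u*v^2 - 38*u*v + 9*v^3 - 6*v^2
  coeff of dv: 2*u^2*v - 3*u^2 + 3*u*v^2 + 14*u*v - 54*v^3 + 36*v^2
F^* omega = (-18*u^2 + 56*u*v^2 - 38*u*v + 9*v^3 - 6*v^2) du + (2*u^2*v - 3*u^2 + 3*u*v^2 + 14*u*v - 54*v^3 + 36*v^2) dv.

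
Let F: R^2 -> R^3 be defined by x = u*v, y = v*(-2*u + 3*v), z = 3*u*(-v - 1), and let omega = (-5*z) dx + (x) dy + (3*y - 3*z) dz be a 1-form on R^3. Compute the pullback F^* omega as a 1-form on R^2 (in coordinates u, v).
F^* omega = (4*u*v^2 - 21*u*v - 27*u - 27*v^3 - 27*v^2) du + (u*(4*u*v - 12*u - 21*v^2)) dv

Using F^*(f dg) = (f ∘ F) d(g ∘ F), substitute each coordinate x_i by F_i(u, v) in f_i, and replace dx_i by d F_i = (∂F_i/∂u) du + (∂F_i/∂v) dv.
  For the x component: f_1(F) = 15*u*(v + 1); d F_1 = (v) du + (u) dv
  For the y component: f_2(F) = u*v; d F_2 = (-2*v) du + (-2*u + 6*v) dv
  For the z component: f_3(F) = 3*u*v + 9*u + 9*v^2; d F_3 = (-3*v - 3) du + (-3*u) dv
Combining and collecting du, dv coefficients:
  coeff of du: 4*u*v^2 - 21*u*v - 27*u - 27*v^3 - 27*v^2
  coeff of dv: u*(4*u*v - 12*u - 21*v^2)
F^* omega = (4*u*v^2 - 21*u*v - 27*u - 27*v^3 - 27*v^2) du + (u*(4*u*v - 12*u - 21*v^2)) dv.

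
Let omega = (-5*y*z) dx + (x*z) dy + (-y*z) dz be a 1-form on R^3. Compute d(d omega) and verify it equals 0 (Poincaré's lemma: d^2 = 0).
d(d omega) = 0

Step 1: d omega = sum_{i<j} (∂f_j/∂x_i - ∂f_i/∂x_j) dx_i ∧ dx_j:
  coeff of dx ∧ dy: 6*z
  coeff of dx ∧ dz: 5*y
  coeff of dy ∧ dz: -x - z
Step 2: Apply d again to each 2-form coefficient. The only possible 3-form in R^3 is dx ∧ dy ∧ dz, with coefficient
  ∂(coeff of dy∧dz)/∂x - ∂(coeff of dx∧dz)/∂y + ∂(coeff of dx∧dy)/∂z
  = ∂/∂x (-x - z) - ∂/∂y (5*y) + ∂/∂z (6*z).
Each of these terms simplifies to sums of mixed partials that cancel in pairs. The result is 0 (by equality of mixed partials for smooth functions — Schwarz / Clairaut).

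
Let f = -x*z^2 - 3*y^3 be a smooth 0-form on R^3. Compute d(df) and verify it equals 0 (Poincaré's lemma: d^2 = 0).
d(df) = 0

Step 1: df = sum_i (∂f/∂x_i) dx_i = (-z^2) dx + (-9*y^2) dy + (-2*x*z) dz.
Step 2: Apply d again. Using the 1-form formula, the coefficient of dx ∧ dy in d(df) is ∂^2 f/∂x ∂y - ∂^2 f/∂y ∂x = (0) - (0) = 0 (equality of mixed partials for smooth f).
Similarly for dx ∧ dz and dy ∧ dz — all coefficients vanish. So d(df) = 0.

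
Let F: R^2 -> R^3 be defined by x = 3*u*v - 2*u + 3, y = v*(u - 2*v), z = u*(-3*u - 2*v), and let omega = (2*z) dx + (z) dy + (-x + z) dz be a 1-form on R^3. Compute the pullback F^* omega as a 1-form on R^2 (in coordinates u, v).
F^* omega = (18*u^3 + 15*u^2*v - 4*u*v^2 + 4*u*v + 18*u + 6*v) du + (u*(-15*u^2 + 8*u*v - 4*u + 8*v^2 + 6)) dv

Using F^*(f dg) = (f ∘ F) d(g ∘ F), substitute each coordinate x_i by F_i(u, v) in f_i, and replace dx_i by d F_i = (∂F_i/∂u) du + (∂F_i/∂v) dv.
  For the x component: f_1(F) = 2*u*(-3*u - 2*v); d F_1 = (3*v - 2) du + (3*u) dv
  For the y component: f_2(F) = u*(-3*u - 2*v); d F_2 = (v) du + (u - 4*v) dv
  For the z component: f_3(F) = -3*u^2 - 5*u*v + 2*u - 3; d F_3 = (-6*u - 2*v) du + (-2*u) dv
Combining and collecting du, dv coefficients:
  coeff of du: 18*u^3 + 15*u^2*v - 4*u*v^2 + 4*u*v + 18*u + 6*v
  coeff of dv: u*(-15*u^2 + 8*u*v - 4*u + 8*v^2 + 6)
F^* omega = (18*u^3 + 15*u^2*v - 4*u*v^2 + 4*u*v + 18*u + 6*v) du + (u*(-15*u^2 + 8*u*v - 4*u + 8*v^2 + 6)) dv.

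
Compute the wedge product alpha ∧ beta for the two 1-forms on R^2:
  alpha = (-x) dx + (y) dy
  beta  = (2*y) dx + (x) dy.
alpha ∧ beta = (-x^2 - 2*y^2) dx ∧ dy

Distribute the wedge, using dx_i ∧ dx_j = -dx_j ∧ dx_i and dx_i ∧ dx_i = 0. For each pair (i, j) with i < j, the coefficient of dx_i ∧ dx_j in alpha ∧ beta is (alpha_i * beta_j - alpha_j * beta_i). Collecting: alpha ∧ beta = (-x^2 - 2*y^2) dx ∧ dy.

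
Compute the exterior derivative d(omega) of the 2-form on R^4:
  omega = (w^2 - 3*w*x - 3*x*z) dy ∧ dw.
d(omega) = (-3*w - 3*z) dx ∧ dy ∧ dw + (3*x) dy ∧ dz ∧ dw

For a 2-form omega = sum_{i<j} g_{ij} dx_i ∧ dx_j, the exterior derivative is
  d(omega) = sum_{i<j} d(g_{ij}) ∧ dx_i ∧ dx_j = sum_{i<j, k} (∂g_{ij}/∂x_k) dx_k ∧ dx_i ∧ dx_j.
Expand each term, using dx_k ∧ dx_i ∧ dx_j = sgn(permutation) dx_{(a)} ∧ dx_{(b)} ∧ dx_{(c)} with (a < b < c) sorted:
  d(w^2 - 3*w*x - 3*x*z) includes (∂/∂x)(w^2 - 3*w*x - 3*x*z) dx = (-3*w - 3*z) dx, which multiplied by dy ∧ dw gives (-3*w - 3*z) dx ∧ dy ∧ dw
  d(w^2 - 3*w*x - 3*x*z) includes (∂/∂z)(w^2 - 3*w*x - 3*x*z) dz = (-3*x) dz, which multiplied by dy ∧ dw gives (3*x) dy ∧ dz ∧ dw
Collecting like 3-forms: d(omega) = (-3*w - 3*z) dx ∧ dy ∧ dw + (3*x) dy ∧ dz ∧ dw.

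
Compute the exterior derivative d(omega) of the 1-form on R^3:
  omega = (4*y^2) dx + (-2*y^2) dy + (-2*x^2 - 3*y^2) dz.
d(omega) = (-8*y) dx ∧ dy + (-4*x) dx ∧ dz + (-6*y) dy ∧ dz

For a 1-form omega = sum_i f_i dx_i, the exterior derivative is
  d(omega) = sum_{i < j} (∂f_j/∂x_i - ∂f_i/∂x_j) dx_i ∧ dx_j.
  coefficient of dx ∧ dy: ∂f_2/∂x - ∂f_1/∂y = ∂(-2*y^2)/∂x - ∂(4*y^2)/∂y = -8*y
  coefficient of dx ∧ dz: ∂f_3/∂x - ∂f_1/∂z = ∂(-2*x^2 - 3*y^2)/∂x - ∂(4*y^2)/∂z = -4*x
  coefficient of dy ∧ dz: ∂f_3/∂y - ∂f_2/∂z = ∂(-2*x^2 - 3*y^2)/∂y - ∂(-2*y^2)/∂z = -6*y
Assembling: d(omega) = (-8*y) dx ∧ dy + (-4*x) dx ∧ dz + (-6*y) dy ∧ dz.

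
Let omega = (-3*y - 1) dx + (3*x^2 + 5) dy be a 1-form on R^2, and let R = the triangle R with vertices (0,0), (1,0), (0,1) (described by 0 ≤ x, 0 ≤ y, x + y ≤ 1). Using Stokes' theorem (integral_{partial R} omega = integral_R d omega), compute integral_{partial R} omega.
integral_(partial R) omega = 5/2

Stokes: integral_partial_R omega = integral_R d omega with d omega = (∂Q/∂x - ∂P/∂y) dx ∧ dy.
  ∂Q/∂x = 6*x
  ∂P/∂y = -3
  integrand = ∂Q/∂x - ∂P/∂y = 6*x + 3.
Integrating over R: integral_0^1 integral_0^{1-x} (6*x + 3) dy dx = 5/2.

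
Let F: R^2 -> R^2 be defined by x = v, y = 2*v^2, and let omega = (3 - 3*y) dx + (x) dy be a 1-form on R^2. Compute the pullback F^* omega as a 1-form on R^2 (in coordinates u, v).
F^* omega = (3 - 2*v^2) dv

Using F^*(f dg) = (f ∘ F) d(g ∘ F), substitute each coordinate x_i by F_i(u, v) in f_i, and replace dx_i by d F_i = (∂F_i/∂u) du + (∂F_i/∂v) dv.
  For the x component: f_1(F) = 3 - 6*v^2; d F_1 = (0) du + (1) dv
  For the y component: f_2(F) = v; d F_2 = (0) du + (4*v) dv
Combining and collecting du, dv coefficients:
  coeff of du: 0
  coeff of dv: 3 - 2*v^2
F^* omega = (3 - 2*v^2) dv.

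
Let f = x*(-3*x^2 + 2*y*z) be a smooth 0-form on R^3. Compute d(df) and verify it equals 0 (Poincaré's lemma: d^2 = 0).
d(df) = 0

Step 1: df = sum_i (∂f/∂x_i) dx_i = (-9*x^2 + 2*y*z) dx + (2*x*z) dy + (2*x*y) dz.
Step 2: Apply d again. Using the 1-form formula, the coefficient of dx ∧ dy in d(df) is ∂^2 f/∂x ∂y - ∂^2 f/∂y ∂x = (2*z) - (2*z) = 0 (equality of mixed partials for smooth f).
Similarly for dx ∧ dz and dy ∧ dz — all coefficients vanish. So d(df) = 0.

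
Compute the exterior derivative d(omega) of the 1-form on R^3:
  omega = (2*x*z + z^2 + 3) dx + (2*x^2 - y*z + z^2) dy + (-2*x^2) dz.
d(omega) = (4*x) dx ∧ dy + (-6*x - 2*z) dx ∧ dz + (y - 2*z) dy ∧ dz

For a 1-form omega = sum_i f_i dx_i, the exterior derivative is
  d(omega) = sum_{i < j} (∂f_j/∂x_i - ∂f_i/∂x_j) dx_i ∧ dx_j.
  coefficient of dx ∧ dy: ∂f_2/∂x - ∂f_1/∂y = ∂(2*x^2 - y*z + z^2)/∂x - ∂(2*x*z + z^2 + 3)/∂y = 4*x
  coefficient of dx ∧ dz: ∂f_3/∂x - ∂f_1/∂z = ∂(-2*x^2)/∂x - ∂(2*x*z + z^2 + 3)/∂z = -6*x - 2*z
  coefficient of dy ∧ dz: ∂f_3/∂y - ∂f_2/∂z = ∂(-2*x^2)/∂y - ∂(2*x^2 - y*z + z^2)/∂z = y - 2*z
Assembling: d(omega) = (4*x) dx ∧ dy + (-6*x - 2*z) dx ∧ dz + (y - 2*z) dy ∧ dz.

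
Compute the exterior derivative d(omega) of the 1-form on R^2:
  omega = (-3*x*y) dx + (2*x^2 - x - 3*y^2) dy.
d(omega) = (7*x - 1) dx ∧ dy

For a 1-form omega = sum_i f_i dx_i, the exterior derivative is
  d(omega) = sum_{i < j} (∂f_j/∂x_i - ∂f_i/∂x_j) dx_i ∧ dx_j.
  coefficient of dx ∧ dy: ∂f_2/∂x - ∂f_1/∂y = ∂(2*x^2 - x - 3*y^2)/∂x - ∂(-3*x*y)/∂y = 7*x - 1
Assembling: d(omega) = (7*x - 1) dx ∧ dy.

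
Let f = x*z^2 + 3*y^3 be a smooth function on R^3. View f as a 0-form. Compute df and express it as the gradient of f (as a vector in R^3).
df = (z^2) dx + (9*y^2) dy + (2*x*z) dz; grad f = (z^2, 9*y^2, 2*x*z)

For a 0-form f, d f = (∂f/∂x) dx + (∂f/∂y) dy + (∂f/∂z) dz. The components of the vector representation are exactly the entries of grad f in Cartesian coordinates:
  ∂f/∂x = z^2
  ∂f/∂y = 9*y^2
  ∂f/∂z = 2*x*z.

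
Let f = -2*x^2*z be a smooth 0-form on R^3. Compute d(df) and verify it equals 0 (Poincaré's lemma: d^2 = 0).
d(df) = 0

Step 1: df = sum_i (∂f/∂x_i) dx_i = (-4*x*z) dx + (0) dy + (-2*x^2) dz.
Step 2: Apply d again. Using the 1-form formula, the coefficient of dx ∧ dy in d(df) is ∂^2 f/∂x ∂y - ∂^2 f/∂y ∂x = (0) - (0) = 0 (equality of mixed partials for smooth f).
Similarly for dx ∧ dz and dy ∧ dz — all coefficients vanish. So d(df) = 0.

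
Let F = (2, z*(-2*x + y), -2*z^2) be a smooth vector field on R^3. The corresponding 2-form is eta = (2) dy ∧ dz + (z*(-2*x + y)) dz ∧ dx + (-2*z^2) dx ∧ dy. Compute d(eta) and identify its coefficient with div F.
d(eta) = (-3*z) dx ∧ dy ∧ dz; div F = -3*z

For a 2-form in R^3 of the form above, applying d gives a 3-form with coefficient ∂P/∂x + ∂Q/∂y + ∂R/∂z:
  ∂P/∂x = 0
  ∂Q/∂y = z
  ∂R/∂z = -4*z
Sum = -3*z, which is exactly div F.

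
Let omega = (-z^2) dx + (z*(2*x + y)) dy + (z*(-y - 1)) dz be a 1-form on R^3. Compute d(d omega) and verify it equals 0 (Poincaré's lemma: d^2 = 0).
d(d omega) = 0

Step 1: d omega = sum_{i<j} (∂f_j/∂x_i - ∂f_i/∂x_j) dx_i ∧ dx_j:
  coeff of dx ∧ dy: 2*z
  coeff of dx ∧ dz: 2*z
  coeff of dy ∧ dz: -2*x - y - z
Step 2: Apply d again to each 2-form coefficient. The only possible 3-form in R^3 is dx ∧ dy ∧ dz, with coefficient
  ∂(coeff of dy∧dz)/∂x - ∂(coeff of dx∧dz)/∂y + ∂(coeff of dx∧dy)/∂z
  = ∂/∂x (-2*x - y - z) - ∂/∂y (2*z) + ∂/∂z (2*z).
Each of these terms simplifies to sums of mixed partials that cancel in pairs. The result is 0 (by equality of mixed partials for smooth functions — Schwarz / Clairaut).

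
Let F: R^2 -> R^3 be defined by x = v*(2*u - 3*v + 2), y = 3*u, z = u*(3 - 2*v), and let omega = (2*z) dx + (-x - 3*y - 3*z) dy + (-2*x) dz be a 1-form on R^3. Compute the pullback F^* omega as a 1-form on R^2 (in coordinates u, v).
F^* omega = (12*u*v - 54*u - 12*v^3 + 35*v^2 - 18*v) du + (12*u*(u + v^2 - 3*v + 1)) dv

Using F^*(f dg) = (f ∘ F) d(g ∘ F), substitute each coordinate x_i by F_i(u, v) in f_i, and replace dx_i by d F_i = (∂F_i/∂u) du + (∂F_i/∂v) dv.
  For the x component: f_1(F) = 2*u*(3 - 2*v); d F_1 = (2*v) du + (2*u - 6*v + 2) dv
  For the y component: f_2(F) = 4*u*v - 18*u + 3*v^2 - 2*v; d F_2 = (3) du + (0) dv
  For the z component: f_3(F) = 2*v*(-2*u + 3*v - 2); d F_3 = (3 - 2*v) du + (-2*u) dv
Combining and collecting du, dv coefficients:
  coeff of du: 12*u*v - 54*u - 12*v^3 + 35*v^2 - 18*v
  coeff of dv: 12*u*(u + v^2 - 3*v + 1)
F^* omega = (12*u*v - 54*u - 12*v^3 + 35*v^2 - 18*v) du + (12*u*(u + v^2 - 3*v + 1)) dv.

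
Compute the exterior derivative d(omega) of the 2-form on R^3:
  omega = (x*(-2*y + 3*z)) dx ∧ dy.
d(omega) = (3*x) dx ∧ dy ∧ dz

For a 2-form omega = sum_{i<j} g_{ij} dx_i ∧ dx_j, the exterior derivative is
  d(omega) = sum_{i<j} d(g_{ij}) ∧ dx_i ∧ dx_j = sum_{i<j, k} (∂g_{ij}/∂x_k) dx_k ∧ dx_i ∧ dx_j.
Expand each term, using dx_k ∧ dx_i ∧ dx_j = sgn(permutation) dx_{(a)} ∧ dx_{(b)} ∧ dx_{(c)} with (a < b < c) sorted:
  d(x*(-2*y + 3*z)) includes (∂/∂z)(x*(-2*y + 3*z)) dz = (3*x) dz, which multiplied by dx ∧ dy gives (3*x) dx ∧ dy ∧ dz
Collecting like 3-forms: d(omega) = (3*x) dx ∧ dy ∧ dz.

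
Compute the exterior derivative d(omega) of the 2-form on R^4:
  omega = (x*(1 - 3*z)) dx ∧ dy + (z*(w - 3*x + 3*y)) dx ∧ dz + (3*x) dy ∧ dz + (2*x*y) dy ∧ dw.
d(omega) = (-3*x - 3*z + 3) dx ∧ dy ∧ dz + (z) dx ∧ dz ∧ dw + (2*y) dx ∧ dy ∧ dw

For a 2-form omega = sum_{i<j} g_{ij} dx_i ∧ dx_j, the exterior derivative is
  d(omega) = sum_{i<j} d(g_{ij}) ∧ dx_i ∧ dx_j = sum_{i<j, k} (∂g_{ij}/∂x_k) dx_k ∧ dx_i ∧ dx_j.
Expand each term, using dx_k ∧ dx_i ∧ dx_j = sgn(permutation) dx_{(a)} ∧ dx_{(b)} ∧ dx_{(c)} with (a < b < c) sorted:
  d(x*(1 - 3*z)) includes (∂/∂z)(x*(1 - 3*z)) dz = (-3*x) dz, which multiplied by dx ∧ dy gives (-3*x) dx ∧ dy ∧ dz
  d(z*(w - 3*x + 3*y)) includes (∂/∂y)(z*(w - 3*x + 3*y)) dy = (3*z) dy, which multiplied by dx ∧ dz gives (-3*z) dx ∧ dy ∧ dz
  d(z*(w - 3*x + 3*y)) includes (∂/∂w)(z*(w - 3*x + 3*y)) dw = (z) dw, which multiplied by dx ∧ dz gives (z) dx ∧ dz ∧ dw
  d(3*x) includes (∂/∂x)(3*x) dx = (3) dx, which multiplied by dy ∧ dz gives (3) dx ∧ dy ∧ dz
  d(2*x*y) includes (∂/∂x)(2*x*y) dx = (2*y) dx, which multiplied by dy ∧ dw gives (2*y) dx ∧ dy ∧ dw
Collecting like 3-forms: d(omega) = (-3*x - 3*z + 3) dx ∧ dy ∧ dz + (z) dx ∧ dz ∧ dw + (2*y) dx ∧ dy ∧ dw.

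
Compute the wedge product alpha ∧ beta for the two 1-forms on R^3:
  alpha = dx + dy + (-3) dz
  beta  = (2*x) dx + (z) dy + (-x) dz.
alpha ∧ beta = (-2*x + z) dx ∧ dy + (5*x) dx ∧ dz + (-x + 3*z) dy ∧ dz

Distribute the wedge, using dx_i ∧ dx_j = -dx_j ∧ dx_i and dx_i ∧ dx_i = 0. For each pair (i, j) with i < j, the coefficient of dx_i ∧ dx_j in alpha ∧ beta is (alpha_i * beta_j - alpha_j * beta_i). Collecting: alpha ∧ beta = (-2*x + z) dx ∧ dy + (5*x) dx ∧ dz + (-x + 3*z) dy ∧ dz.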